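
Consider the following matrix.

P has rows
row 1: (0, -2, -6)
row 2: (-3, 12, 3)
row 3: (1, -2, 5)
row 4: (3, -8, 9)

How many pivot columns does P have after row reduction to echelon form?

2

Row reduce to echelon form.
Swap R1 ↔ R2
R3 ← R3 + (1/3)·R1: [0, 2, 6]
R4 ← R4 + R1: [0, 4, 12]
R3 ← R3 + R2: [0, 0, 0]
R4 ← R4 + (2)·R2: [0, 0, 0]
Echelon form has 2 nonzero rows, so rank(P) = 2.
Each nonzero row contributes one pivot column: 2 pivot columns.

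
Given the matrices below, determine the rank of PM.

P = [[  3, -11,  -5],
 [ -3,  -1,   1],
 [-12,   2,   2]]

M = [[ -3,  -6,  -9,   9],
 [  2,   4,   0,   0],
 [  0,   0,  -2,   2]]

First compute PM:
[[-31, -62, -17,  17],
 [  7,  14,  25, -25],
 [ 40,  80, 104, -104]]
Now row reduce the product.
R2 ← R2 + (7/31)·R1: [0, 0, 656/31, -656/31]
R3 ← R3 + (40/31)·R1: [0, 0, 2544/31, -2544/31]
R3 ← R3 − (159/41)·R2: [0, 0, 0, 0]
2 nonzero rows, so rank(PM) = 2.

2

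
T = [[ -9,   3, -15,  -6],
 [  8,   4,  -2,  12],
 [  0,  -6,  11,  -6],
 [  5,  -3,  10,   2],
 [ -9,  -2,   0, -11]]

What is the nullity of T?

1

Row reduce to echelon form.
R2 ← R2 + (8/9)·R1: [0, 20/3, -46/3, 20/3]
R4 ← R4 + (5/9)·R1: [0, -4/3, 5/3, -4/3]
R5 ← R5 − R1: [0, -5, 15, -5]
R3 ← R3 + (9/10)·R2: [0, 0, -14/5, 0]
R4 ← R4 + (1/5)·R2: [0, 0, -7/5, 0]
R5 ← R5 + (3/4)·R2: [0, 0, 7/2, 0]
R4 ← R4 − (1/2)·R3: [0, 0, 0, 0]
R5 ← R5 + (5/4)·R3: [0, 0, 0, 0]
3 nonzero rows, so rank(T) = 3.
T has 4 columns; by rank–nullity, nullity = 4 − 3 = 1.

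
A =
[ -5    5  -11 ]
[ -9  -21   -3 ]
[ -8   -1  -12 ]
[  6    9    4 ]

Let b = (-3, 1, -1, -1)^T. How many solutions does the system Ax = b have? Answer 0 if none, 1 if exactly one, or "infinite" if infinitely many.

0

Row reduce the augmented matrix [A | b].
R2 ← R2 − (9/5)·R1: [0, -30, 84/5, 32/5]
R3 ← R3 − (8/5)·R1: [0, -9, 28/5, 19/5]
R4 ← R4 + (6/5)·R1: [0, 15, -46/5, -23/5]
R3 ← R3 − (3/10)·R2: [0, 0, 14/25, 47/25]
R4 ← R4 + (1/2)·R2: [0, 0, -4/5, -7/5]
R4 ← R4 + (10/7)·R3: [0, 0, 0, 9/7]
The echelon form has 4 nonzero rows; the last pivot sits in the augmented column, so rank(A) = 3 but rank([A|b]) = 4.
Since the ranks differ, the system is inconsistent.
It has no solutions.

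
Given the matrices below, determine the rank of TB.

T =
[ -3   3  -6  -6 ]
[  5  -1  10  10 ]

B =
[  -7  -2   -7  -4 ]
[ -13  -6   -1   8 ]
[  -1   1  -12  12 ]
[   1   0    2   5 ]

2

First compute TB:
[[-18, -18,  78, -66],
 [-22,   6, -134, 142]]
Now row reduce the product.
R2 ← R2 − (11/9)·R1: [0, 28, -688/3, 668/3]
2 nonzero rows, so rank(TB) = 2.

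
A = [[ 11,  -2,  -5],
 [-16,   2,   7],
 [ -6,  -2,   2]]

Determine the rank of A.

Row reduce to echelon form.
R2 ← R2 + (16/11)·R1: [0, -10/11, -3/11]
R3 ← R3 + (6/11)·R1: [0, -34/11, -8/11]
R3 ← R3 − (17/5)·R2: [0, 0, 1/5]
Echelon form has 3 nonzero rows, so rank(A) = 3.

3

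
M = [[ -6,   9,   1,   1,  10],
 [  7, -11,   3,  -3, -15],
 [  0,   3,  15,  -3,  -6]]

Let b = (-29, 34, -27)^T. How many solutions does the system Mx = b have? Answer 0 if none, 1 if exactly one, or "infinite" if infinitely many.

infinite

Row reduce the augmented matrix [M | b].
R2 ← R2 + (7/6)·R1: [0, -1/2, 25/6, -11/6, -10/3, 1/6]
R3 ← R3 + (6)·R2: [0, 0, 40, -14, -26, -26]
The echelon form has 3 nonzero rows, and every pivot lies in the first 5 columns, so rank(M) = rank([M|b]) = 3.
The system is consistent.
rank = 3 < 5 unknowns, so there are infinitely many solutions.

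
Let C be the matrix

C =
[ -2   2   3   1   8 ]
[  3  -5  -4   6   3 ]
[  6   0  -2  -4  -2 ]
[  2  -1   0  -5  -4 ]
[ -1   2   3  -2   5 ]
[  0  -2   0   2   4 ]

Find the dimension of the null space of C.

Row reduce to echelon form.
R2 ← R2 + (3/2)·R1: [0, -2, 1/2, 15/2, 15]
R3 ← R3 + (3)·R1: [0, 6, 7, -1, 22]
R4 ← R4 + R1: [0, 1, 3, -4, 4]
R5 ← R5 − (1/2)·R1: [0, 1, 3/2, -5/2, 1]
R3 ← R3 + (3)·R2: [0, 0, 17/2, 43/2, 67]
R4 ← R4 + (1/2)·R2: [0, 0, 13/4, -1/4, 23/2]
R5 ← R5 + (1/2)·R2: [0, 0, 7/4, 5/4, 17/2]
R6 ← R6 − R2: [0, 0, -1/2, -11/2, -11]
R4 ← R4 − (13/34)·R3: [0, 0, 0, -144/17, -240/17]
R5 ← R5 − (7/34)·R3: [0, 0, 0, -54/17, -90/17]
R6 ← R6 + (1/17)·R3: [0, 0, 0, -72/17, -120/17]
R5 ← R5 − (3/8)·R4: [0, 0, 0, 0, 0]
R6 ← R6 − (1/2)·R4: [0, 0, 0, 0, 0]
4 nonzero rows, so rank(C) = 4.
C has 5 columns; by rank–nullity, nullity = 5 − 4 = 1.

1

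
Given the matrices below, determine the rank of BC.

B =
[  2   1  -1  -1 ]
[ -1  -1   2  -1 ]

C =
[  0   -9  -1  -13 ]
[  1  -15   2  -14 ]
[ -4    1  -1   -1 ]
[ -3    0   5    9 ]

2

First compute BC:
[[  8, -34,  -4, -48],
 [ -6,  26,  -8,  16]]
Now row reduce the product.
R2 ← R2 + (3/4)·R1: [0, 1/2, -11, -20]
2 nonzero rows, so rank(BC) = 2.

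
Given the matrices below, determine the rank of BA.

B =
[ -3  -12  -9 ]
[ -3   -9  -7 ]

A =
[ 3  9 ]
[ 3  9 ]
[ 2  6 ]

First compute BA:
[[-63, -189],
 [-50, -150]]
Now row reduce the product.
R2 ← R2 − (50/63)·R1: [0, 0]
1 nonzero row, so rank(BA) = 1.

1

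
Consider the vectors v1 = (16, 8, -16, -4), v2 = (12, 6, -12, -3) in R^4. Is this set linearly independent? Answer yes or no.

Form the matrix with these vectors as rows and row reduce.
R2 ← R2 − (3/4)·R1: [0, 0, 0, 0]
1 nonzero row, so the 2 vectors span a space of dimension 1.
Since 1 < 2, the vectors are linearly dependent.

no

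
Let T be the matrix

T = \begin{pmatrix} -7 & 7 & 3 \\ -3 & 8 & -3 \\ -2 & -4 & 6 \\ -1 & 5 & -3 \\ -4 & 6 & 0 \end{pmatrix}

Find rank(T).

2

Row reduce to echelon form.
R2 ← R2 − (3/7)·R1: [0, 5, -30/7]
R3 ← R3 − (2/7)·R1: [0, -6, 36/7]
R4 ← R4 − (1/7)·R1: [0, 4, -24/7]
R5 ← R5 − (4/7)·R1: [0, 2, -12/7]
R3 ← R3 + (6/5)·R2: [0, 0, 0]
R4 ← R4 − (4/5)·R2: [0, 0, 0]
R5 ← R5 − (2/5)·R2: [0, 0, 0]
Echelon form has 2 nonzero rows, so rank(T) = 2.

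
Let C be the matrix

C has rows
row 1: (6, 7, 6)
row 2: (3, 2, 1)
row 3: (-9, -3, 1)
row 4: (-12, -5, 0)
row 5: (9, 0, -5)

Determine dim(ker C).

1

Row reduce to echelon form.
R2 ← R2 − (1/2)·R1: [0, -3/2, -2]
R3 ← R3 + (3/2)·R1: [0, 15/2, 10]
R4 ← R4 + (2)·R1: [0, 9, 12]
R5 ← R5 − (3/2)·R1: [0, -21/2, -14]
R3 ← R3 + (5)·R2: [0, 0, 0]
R4 ← R4 + (6)·R2: [0, 0, 0]
R5 ← R5 − (7)·R2: [0, 0, 0]
2 nonzero rows, so rank(C) = 2.
C has 3 columns; by rank–nullity, nullity = 3 − 2 = 1.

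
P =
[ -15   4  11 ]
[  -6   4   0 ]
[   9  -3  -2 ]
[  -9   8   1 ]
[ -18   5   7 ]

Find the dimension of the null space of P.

Row reduce to echelon form.
R2 ← R2 − (2/5)·R1: [0, 12/5, -22/5]
R3 ← R3 + (3/5)·R1: [0, -3/5, 23/5]
R4 ← R4 − (3/5)·R1: [0, 28/5, -28/5]
R5 ← R5 − (6/5)·R1: [0, 1/5, -31/5]
R3 ← R3 + (1/4)·R2: [0, 0, 7/2]
R4 ← R4 − (7/3)·R2: [0, 0, 14/3]
R5 ← R5 − (1/12)·R2: [0, 0, -35/6]
R4 ← R4 − (4/3)·R3: [0, 0, 0]
R5 ← R5 + (5/3)·R3: [0, 0, 0]
3 nonzero rows, so rank(P) = 3.
P has 3 columns; by rank–nullity, nullity = 3 − 3 = 0.

0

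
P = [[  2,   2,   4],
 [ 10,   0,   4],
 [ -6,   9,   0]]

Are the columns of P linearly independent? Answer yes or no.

yes

Row reduce P to echelon form.
R2 ← R2 − (5)·R1: [0, -10, -16]
R3 ← R3 + (3)·R1: [0, 15, 12]
R3 ← R3 + (3/2)·R2: [0, 0, -12]
3 pivots among 3 columns.
Every column is a pivot column, so the columns are linearly independent.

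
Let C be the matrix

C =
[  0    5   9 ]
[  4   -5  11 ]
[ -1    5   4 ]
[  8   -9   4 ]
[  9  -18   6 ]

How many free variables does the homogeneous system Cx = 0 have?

Row reduce to echelon form.
Swap R1 ↔ R2
R3 ← R3 + (1/4)·R1: [0, 15/4, 27/4]
R4 ← R4 − (2)·R1: [0, 1, -18]
R5 ← R5 − (9/4)·R1: [0, -27/4, -75/4]
R3 ← R3 − (3/4)·R2: [0, 0, 0]
R4 ← R4 − (1/5)·R2: [0, 0, -99/5]
R5 ← R5 + (27/20)·R2: [0, 0, -33/5]
Swap R3 ↔ R4
R5 ← R5 − (1/3)·R3: [0, 0, 0]
3 nonzero rows, so rank(C) = 3.
C has 3 columns; by rank–nullity, nullity = 3 − 3 = 0.

0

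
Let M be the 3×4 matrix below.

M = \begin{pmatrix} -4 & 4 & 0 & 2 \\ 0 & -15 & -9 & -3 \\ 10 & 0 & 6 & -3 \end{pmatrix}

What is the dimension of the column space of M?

Row reduce to echelon form.
R3 ← R3 + (5/2)·R1: [0, 10, 6, 2]
R3 ← R3 + (2/3)·R2: [0, 0, 0, 0]
Echelon form has 2 nonzero rows, so rank(M) = 2.
The column space has dimension equal to the rank: 2.

2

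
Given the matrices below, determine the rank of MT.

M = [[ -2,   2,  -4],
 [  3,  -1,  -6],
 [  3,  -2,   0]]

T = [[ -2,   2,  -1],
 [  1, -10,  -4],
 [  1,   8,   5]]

First compute MT:
[[  2, -56, -26],
 [-13, -32, -29],
 [ -8,  26,   5]]
Now row reduce the product.
R2 ← R2 + (13/2)·R1: [0, -396, -198]
R3 ← R3 + (4)·R1: [0, -198, -99]
R3 ← R3 − (1/2)·R2: [0, 0, 0]
2 nonzero rows, so rank(MT) = 2.

2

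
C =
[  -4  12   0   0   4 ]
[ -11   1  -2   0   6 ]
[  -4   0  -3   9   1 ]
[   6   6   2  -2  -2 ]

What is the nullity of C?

2

Row reduce to echelon form.
R2 ← R2 − (11/4)·R1: [0, -32, -2, 0, -5]
R3 ← R3 − R1: [0, -12, -3, 9, -3]
R4 ← R4 + (3/2)·R1: [0, 24, 2, -2, 4]
R3 ← R3 − (3/8)·R2: [0, 0, -9/4, 9, -9/8]
R4 ← R4 + (3/4)·R2: [0, 0, 1/2, -2, 1/4]
R4 ← R4 + (2/9)·R3: [0, 0, 0, 0, 0]
3 nonzero rows, so rank(C) = 3.
C has 5 columns; by rank–nullity, nullity = 5 − 3 = 2.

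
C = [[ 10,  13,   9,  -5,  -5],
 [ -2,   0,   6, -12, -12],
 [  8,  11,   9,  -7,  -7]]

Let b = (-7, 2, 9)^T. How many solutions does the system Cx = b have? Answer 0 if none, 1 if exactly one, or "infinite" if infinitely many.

Row reduce the augmented matrix [C | b].
R2 ← R2 + (1/5)·R1: [0, 13/5, 39/5, -13, -13, 3/5]
R3 ← R3 − (4/5)·R1: [0, 3/5, 9/5, -3, -3, 73/5]
R3 ← R3 − (3/13)·R2: [0, 0, 0, 0, 0, 188/13]
The echelon form has 3 nonzero rows; the last pivot sits in the augmented column, so rank(C) = 2 but rank([C|b]) = 3.
Since the ranks differ, the system is inconsistent.
It has no solutions.

0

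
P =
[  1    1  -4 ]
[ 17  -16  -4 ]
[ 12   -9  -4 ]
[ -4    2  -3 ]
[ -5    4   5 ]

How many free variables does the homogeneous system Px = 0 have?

0

Row reduce to echelon form.
R2 ← R2 − (17)·R1: [0, -33, 64]
R3 ← R3 − (12)·R1: [0, -21, 44]
R4 ← R4 + (4)·R1: [0, 6, -19]
R5 ← R5 + (5)·R1: [0, 9, -15]
R3 ← R3 − (7/11)·R2: [0, 0, 36/11]
R4 ← R4 + (2/11)·R2: [0, 0, -81/11]
R5 ← R5 + (3/11)·R2: [0, 0, 27/11]
R4 ← R4 + (9/4)·R3: [0, 0, 0]
R5 ← R5 − (3/4)·R3: [0, 0, 0]
3 nonzero rows, so rank(P) = 3.
P has 3 columns; by rank–nullity, nullity = 3 − 3 = 0.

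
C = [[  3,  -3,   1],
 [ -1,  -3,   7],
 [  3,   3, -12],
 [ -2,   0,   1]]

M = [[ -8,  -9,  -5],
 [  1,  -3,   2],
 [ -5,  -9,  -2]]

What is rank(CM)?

2

First compute CM:
[[-32, -27, -23],
 [-30, -45, -15],
 [ 39,  72,  15],
 [ 11,   9,   8]]
Now row reduce the product.
R2 ← R2 − (15/16)·R1: [0, -315/16, 105/16]
R3 ← R3 + (39/32)·R1: [0, 1251/32, -417/32]
R4 ← R4 + (11/32)·R1: [0, -9/32, 3/32]
R3 ← R3 + (139/70)·R2: [0, 0, 0]
R4 ← R4 − (1/70)·R2: [0, 0, 0]
2 nonzero rows, so rank(CM) = 2.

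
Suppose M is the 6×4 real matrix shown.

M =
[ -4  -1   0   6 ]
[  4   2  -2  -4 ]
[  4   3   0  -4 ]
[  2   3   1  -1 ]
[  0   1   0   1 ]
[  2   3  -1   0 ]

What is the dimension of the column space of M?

Row reduce to echelon form.
R2 ← R2 + R1: [0, 1, -2, 2]
R3 ← R3 + R1: [0, 2, 0, 2]
R4 ← R4 + (1/2)·R1: [0, 5/2, 1, 2]
R6 ← R6 + (1/2)·R1: [0, 5/2, -1, 3]
R3 ← R3 − (2)·R2: [0, 0, 4, -2]
R4 ← R4 − (5/2)·R2: [0, 0, 6, -3]
R5 ← R5 − R2: [0, 0, 2, -1]
R6 ← R6 − (5/2)·R2: [0, 0, 4, -2]
R4 ← R4 − (3/2)·R3: [0, 0, 0, 0]
R5 ← R5 − (1/2)·R3: [0, 0, 0, 0]
R6 ← R6 − R3: [0, 0, 0, 0]
Echelon form has 3 nonzero rows, so rank(M) = 3.
The column space has dimension equal to the rank: 3.

3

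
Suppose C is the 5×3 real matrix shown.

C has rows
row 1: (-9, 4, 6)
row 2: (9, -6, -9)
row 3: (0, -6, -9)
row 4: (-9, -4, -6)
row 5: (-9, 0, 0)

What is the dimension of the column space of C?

2

Row reduce to echelon form.
R2 ← R2 + R1: [0, -2, -3]
R4 ← R4 − R1: [0, -8, -12]
R5 ← R5 − R1: [0, -4, -6]
R3 ← R3 − (3)·R2: [0, 0, 0]
R4 ← R4 − (4)·R2: [0, 0, 0]
R5 ← R5 − (2)·R2: [0, 0, 0]
Echelon form has 2 nonzero rows, so rank(C) = 2.
The column space has dimension equal to the rank: 2.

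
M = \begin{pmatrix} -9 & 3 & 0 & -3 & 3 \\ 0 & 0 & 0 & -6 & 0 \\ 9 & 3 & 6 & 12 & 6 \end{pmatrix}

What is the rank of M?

3

Row reduce to echelon form.
R3 ← R3 + R1: [0, 6, 6, 9, 9]
Swap R2 ↔ R3
Echelon form has 3 nonzero rows, so rank(M) = 3.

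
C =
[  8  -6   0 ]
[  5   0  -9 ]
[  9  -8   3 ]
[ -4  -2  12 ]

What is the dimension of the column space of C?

2

Row reduce to echelon form.
R2 ← R2 − (5/8)·R1: [0, 15/4, -9]
R3 ← R3 − (9/8)·R1: [0, -5/4, 3]
R4 ← R4 + (1/2)·R1: [0, -5, 12]
R3 ← R3 + (1/3)·R2: [0, 0, 0]
R4 ← R4 + (4/3)·R2: [0, 0, 0]
Echelon form has 2 nonzero rows, so rank(C) = 2.
The column space has dimension equal to the rank: 2.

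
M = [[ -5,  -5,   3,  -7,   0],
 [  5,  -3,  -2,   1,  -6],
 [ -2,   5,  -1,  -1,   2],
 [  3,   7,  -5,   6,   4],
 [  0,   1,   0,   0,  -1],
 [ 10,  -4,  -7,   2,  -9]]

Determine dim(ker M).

0

Row reduce to echelon form.
R2 ← R2 + R1: [0, -8, 1, -6, -6]
R3 ← R3 − (2/5)·R1: [0, 7, -11/5, 9/5, 2]
R4 ← R4 + (3/5)·R1: [0, 4, -16/5, 9/5, 4]
R6 ← R6 + (2)·R1: [0, -14, -1, -12, -9]
R3 ← R3 + (7/8)·R2: [0, 0, -53/40, -69/20, -13/4]
R4 ← R4 + (1/2)·R2: [0, 0, -27/10, -6/5, 1]
R5 ← R5 + (1/8)·R2: [0, 0, 1/8, -3/4, -7/4]
R6 ← R6 − (7/4)·R2: [0, 0, -11/4, -3/2, 3/2]
R4 ← R4 − (108/53)·R3: [0, 0, 0, 309/53, 404/53]
R5 ← R5 + (5/53)·R3: [0, 0, 0, -57/53, -109/53]
R6 ← R6 − (110/53)·R3: [0, 0, 0, 300/53, 437/53]
R5 ← R5 + (19/103)·R4: [0, 0, 0, 0, -67/103]
R6 ← R6 − (100/103)·R4: [0, 0, 0, 0, 87/103]
R6 ← R6 + (87/67)·R5: [0, 0, 0, 0, 0]
5 nonzero rows, so rank(M) = 5.
M has 5 columns; by rank–nullity, nullity = 5 − 5 = 0.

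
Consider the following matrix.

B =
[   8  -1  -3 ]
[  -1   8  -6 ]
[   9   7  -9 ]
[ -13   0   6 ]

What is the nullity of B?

Row reduce to echelon form.
R2 ← R2 + (1/8)·R1: [0, 63/8, -51/8]
R3 ← R3 − (9/8)·R1: [0, 65/8, -45/8]
R4 ← R4 + (13/8)·R1: [0, -13/8, 9/8]
R3 ← R3 − (65/63)·R2: [0, 0, 20/21]
R4 ← R4 + (13/63)·R2: [0, 0, -4/21]
R4 ← R4 + (1/5)·R3: [0, 0, 0]
3 nonzero rows, so rank(B) = 3.
B has 3 columns; by rank–nullity, nullity = 3 − 3 = 0.

0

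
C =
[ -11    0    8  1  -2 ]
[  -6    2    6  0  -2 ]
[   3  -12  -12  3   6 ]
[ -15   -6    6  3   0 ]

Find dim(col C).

2

Row reduce to echelon form.
R2 ← R2 − (6/11)·R1: [0, 2, 18/11, -6/11, -10/11]
R3 ← R3 + (3/11)·R1: [0, -12, -108/11, 36/11, 60/11]
R4 ← R4 − (15/11)·R1: [0, -6, -54/11, 18/11, 30/11]
R3 ← R3 + (6)·R2: [0, 0, 0, 0, 0]
R4 ← R4 + (3)·R2: [0, 0, 0, 0, 0]
Echelon form has 2 nonzero rows, so rank(C) = 2.
The column space has dimension equal to the rank: 2.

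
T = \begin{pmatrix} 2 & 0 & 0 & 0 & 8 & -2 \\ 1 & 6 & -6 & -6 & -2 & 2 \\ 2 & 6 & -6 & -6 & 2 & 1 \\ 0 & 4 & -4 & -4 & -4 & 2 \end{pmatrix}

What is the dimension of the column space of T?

Row reduce to echelon form.
R2 ← R2 − (1/2)·R1: [0, 6, -6, -6, -6, 3]
R3 ← R3 − R1: [0, 6, -6, -6, -6, 3]
R3 ← R3 − R2: [0, 0, 0, 0, 0, 0]
R4 ← R4 − (2/3)·R2: [0, 0, 0, 0, 0, 0]
Echelon form has 2 nonzero rows, so rank(T) = 2.
The column space has dimension equal to the rank: 2.

2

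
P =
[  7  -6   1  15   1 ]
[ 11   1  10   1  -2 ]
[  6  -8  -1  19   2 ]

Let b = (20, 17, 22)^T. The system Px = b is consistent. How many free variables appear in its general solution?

2

Row reduce the augmented matrix [P | b].
R2 ← R2 − (11/7)·R1: [0, 73/7, 59/7, -158/7, -25/7, -101/7]
R3 ← R3 − (6/7)·R1: [0, -20/7, -13/7, 43/7, 8/7, 34/7]
R3 ← R3 + (20/73)·R2: [0, 0, 33/73, -3/73, 12/73, 66/73]
The echelon form has 3 nonzero rows, and every pivot lies in the first 5 columns, so rank(P) = rank([P|b]) = 3.
The system is consistent.
Free variables = (unknowns) − (rank) = 5 − 3 = 2.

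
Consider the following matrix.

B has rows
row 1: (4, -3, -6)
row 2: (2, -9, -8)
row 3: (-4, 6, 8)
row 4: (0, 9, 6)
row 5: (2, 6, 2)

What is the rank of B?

2

Row reduce to echelon form.
R2 ← R2 − (1/2)·R1: [0, -15/2, -5]
R3 ← R3 + R1: [0, 3, 2]
R5 ← R5 − (1/2)·R1: [0, 15/2, 5]
R3 ← R3 + (2/5)·R2: [0, 0, 0]
R4 ← R4 + (6/5)·R2: [0, 0, 0]
R5 ← R5 + R2: [0, 0, 0]
Echelon form has 2 nonzero rows, so rank(B) = 2.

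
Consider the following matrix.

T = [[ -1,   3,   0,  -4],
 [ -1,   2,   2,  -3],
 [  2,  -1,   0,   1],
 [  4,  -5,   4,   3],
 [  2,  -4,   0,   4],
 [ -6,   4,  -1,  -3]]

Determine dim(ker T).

Row reduce to echelon form.
R2 ← R2 − R1: [0, -1, 2, 1]
R3 ← R3 + (2)·R1: [0, 5, 0, -7]
R4 ← R4 + (4)·R1: [0, 7, 4, -13]
R5 ← R5 + (2)·R1: [0, 2, 0, -4]
R6 ← R6 − (6)·R1: [0, -14, -1, 21]
R3 ← R3 + (5)·R2: [0, 0, 10, -2]
R4 ← R4 + (7)·R2: [0, 0, 18, -6]
R5 ← R5 + (2)·R2: [0, 0, 4, -2]
R6 ← R6 − (14)·R2: [0, 0, -29, 7]
R4 ← R4 − (9/5)·R3: [0, 0, 0, -12/5]
R5 ← R5 − (2/5)·R3: [0, 0, 0, -6/5]
R6 ← R6 + (29/10)·R3: [0, 0, 0, 6/5]
R5 ← R5 − (1/2)·R4: [0, 0, 0, 0]
R6 ← R6 + (1/2)·R4: [0, 0, 0, 0]
4 nonzero rows, so rank(T) = 4.
T has 4 columns; by rank–nullity, nullity = 4 − 4 = 0.

0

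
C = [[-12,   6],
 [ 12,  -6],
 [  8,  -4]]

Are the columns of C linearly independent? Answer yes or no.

no

Row reduce C to echelon form.
R2 ← R2 + R1: [0, 0]
R3 ← R3 + (2/3)·R1: [0, 0]
1 pivot among 2 columns.
Only 1 < 2 pivot columns, so the columns are linearly dependent.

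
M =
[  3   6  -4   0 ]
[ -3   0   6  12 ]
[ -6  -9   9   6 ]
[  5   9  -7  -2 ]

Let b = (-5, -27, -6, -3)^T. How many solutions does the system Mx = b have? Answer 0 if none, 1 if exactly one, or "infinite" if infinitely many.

infinite

Row reduce the augmented matrix [M | b].
R2 ← R2 + R1: [0, 6, 2, 12, -32]
R3 ← R3 + (2)·R1: [0, 3, 1, 6, -16]
R4 ← R4 − (5/3)·R1: [0, -1, -1/3, -2, 16/3]
R3 ← R3 − (1/2)·R2: [0, 0, 0, 0, 0]
R4 ← R4 + (1/6)·R2: [0, 0, 0, 0, 0]
The echelon form has 2 nonzero rows, and every pivot lies in the first 4 columns, so rank(M) = rank([M|b]) = 2.
The system is consistent.
rank = 2 < 4 unknowns, so there are infinitely many solutions.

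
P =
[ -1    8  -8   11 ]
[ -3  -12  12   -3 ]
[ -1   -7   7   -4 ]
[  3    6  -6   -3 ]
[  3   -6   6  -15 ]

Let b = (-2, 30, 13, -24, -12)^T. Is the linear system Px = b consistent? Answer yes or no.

Row reduce the augmented matrix [P | b].
R2 ← R2 − (3)·R1: [0, -36, 36, -36, 36]
R3 ← R3 − R1: [0, -15, 15, -15, 15]
R4 ← R4 + (3)·R1: [0, 30, -30, 30, -30]
R5 ← R5 + (3)·R1: [0, 18, -18, 18, -18]
R3 ← R3 − (5/12)·R2: [0, 0, 0, 0, 0]
R4 ← R4 + (5/6)·R2: [0, 0, 0, 0, 0]
R5 ← R5 + (1/2)·R2: [0, 0, 0, 0, 0]
The echelon form has 2 nonzero rows, and every pivot lies in the first 4 columns, so rank(P) = rank([P|b]) = 2.
The system is consistent.

yes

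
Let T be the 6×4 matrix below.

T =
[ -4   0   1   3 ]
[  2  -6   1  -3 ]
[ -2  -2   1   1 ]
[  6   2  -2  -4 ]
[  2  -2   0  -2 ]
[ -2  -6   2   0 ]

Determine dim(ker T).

Row reduce to echelon form.
R2 ← R2 + (1/2)·R1: [0, -6, 3/2, -3/2]
R3 ← R3 − (1/2)·R1: [0, -2, 1/2, -1/2]
R4 ← R4 + (3/2)·R1: [0, 2, -1/2, 1/2]
R5 ← R5 + (1/2)·R1: [0, -2, 1/2, -1/2]
R6 ← R6 − (1/2)·R1: [0, -6, 3/2, -3/2]
R3 ← R3 − (1/3)·R2: [0, 0, 0, 0]
R4 ← R4 + (1/3)·R2: [0, 0, 0, 0]
R5 ← R5 − (1/3)·R2: [0, 0, 0, 0]
R6 ← R6 − R2: [0, 0, 0, 0]
2 nonzero rows, so rank(T) = 2.
T has 4 columns; by rank–nullity, nullity = 4 − 2 = 2.

2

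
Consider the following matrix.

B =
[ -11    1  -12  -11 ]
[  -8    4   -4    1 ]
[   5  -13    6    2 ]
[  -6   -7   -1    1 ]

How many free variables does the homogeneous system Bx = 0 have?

1

Row reduce to echelon form.
R2 ← R2 − (8/11)·R1: [0, 36/11, 52/11, 9]
R3 ← R3 + (5/11)·R1: [0, -138/11, 6/11, -3]
R4 ← R4 − (6/11)·R1: [0, -83/11, 61/11, 7]
R3 ← R3 + (23/6)·R2: [0, 0, 56/3, 63/2]
R4 ← R4 + (83/36)·R2: [0, 0, 148/9, 111/4]
R4 ← R4 − (37/42)·R3: [0, 0, 0, 0]
3 nonzero rows, so rank(B) = 3.
B has 4 columns; by rank–nullity, nullity = 4 − 3 = 1.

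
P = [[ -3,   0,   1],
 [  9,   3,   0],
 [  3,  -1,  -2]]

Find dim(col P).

2

Row reduce to echelon form.
R2 ← R2 + (3)·R1: [0, 3, 3]
R3 ← R3 + R1: [0, -1, -1]
R3 ← R3 + (1/3)·R2: [0, 0, 0]
Echelon form has 2 nonzero rows, so rank(P) = 2.
The column space has dimension equal to the rank: 2.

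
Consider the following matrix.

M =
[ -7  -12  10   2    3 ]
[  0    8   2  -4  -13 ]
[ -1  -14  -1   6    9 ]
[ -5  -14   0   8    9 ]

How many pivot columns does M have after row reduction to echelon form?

Row reduce to echelon form.
R3 ← R3 − (1/7)·R1: [0, -86/7, -17/7, 40/7, 60/7]
R4 ← R4 − (5/7)·R1: [0, -38/7, -50/7, 46/7, 48/7]
R3 ← R3 + (43/28)·R2: [0, 0, 9/14, -3/7, -319/28]
R4 ← R4 + (19/28)·R2: [0, 0, -81/14, 27/7, -55/28]
R4 ← R4 + (9)·R3: [0, 0, 0, 0, -209/2]
Echelon form has 4 nonzero rows, so rank(M) = 4.
Each nonzero row contributes one pivot column: 4 pivot columns.

4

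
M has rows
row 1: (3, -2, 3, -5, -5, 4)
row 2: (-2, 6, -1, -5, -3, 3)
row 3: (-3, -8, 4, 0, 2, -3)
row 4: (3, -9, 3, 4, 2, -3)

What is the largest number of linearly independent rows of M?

4

Row reduce to echelon form.
R2 ← R2 + (2/3)·R1: [0, 14/3, 1, -25/3, -19/3, 17/3]
R3 ← R3 + R1: [0, -10, 7, -5, -3, 1]
R4 ← R4 − R1: [0, -7, 0, 9, 7, -7]
R3 ← R3 + (15/7)·R2: [0, 0, 64/7, -160/7, -116/7, 92/7]
R4 ← R4 + (3/2)·R2: [0, 0, 3/2, -7/2, -5/2, 3/2]
R4 ← R4 − (21/128)·R3: [0, 0, 0, 1/4, 7/32, -21/32]
Echelon form has 4 nonzero rows, so rank(M) = 4.
The rank gives the maximum number of linearly independent rows: 4.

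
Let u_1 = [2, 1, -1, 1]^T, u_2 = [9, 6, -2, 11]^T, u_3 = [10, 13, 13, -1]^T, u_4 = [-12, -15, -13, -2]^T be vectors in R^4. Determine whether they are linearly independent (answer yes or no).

Form the matrix with these vectors as rows and row reduce.
R2 ← R2 − (9/2)·R1: [0, 3/2, 5/2, 13/2]
R3 ← R3 − (5)·R1: [0, 8, 18, -6]
R4 ← R4 + (6)·R1: [0, -9, -19, 4]
R3 ← R3 − (16/3)·R2: [0, 0, 14/3, -122/3]
R4 ← R4 + (6)·R2: [0, 0, -4, 43]
R4 ← R4 + (6/7)·R3: [0, 0, 0, 57/7]
4 nonzero rows, so the 4 vectors span a space of dimension 4.
Since 4 = 4, the vectors are linearly independent.

yes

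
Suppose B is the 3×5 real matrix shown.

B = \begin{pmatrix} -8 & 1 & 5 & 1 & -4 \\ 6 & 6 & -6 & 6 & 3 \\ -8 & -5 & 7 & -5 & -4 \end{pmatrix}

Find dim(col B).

Row reduce to echelon form.
R2 ← R2 + (3/4)·R1: [0, 27/4, -9/4, 27/4, 0]
R3 ← R3 − R1: [0, -6, 2, -6, 0]
R3 ← R3 + (8/9)·R2: [0, 0, 0, 0, 0]
Echelon form has 2 nonzero rows, so rank(B) = 2.
The column space has dimension equal to the rank: 2.

2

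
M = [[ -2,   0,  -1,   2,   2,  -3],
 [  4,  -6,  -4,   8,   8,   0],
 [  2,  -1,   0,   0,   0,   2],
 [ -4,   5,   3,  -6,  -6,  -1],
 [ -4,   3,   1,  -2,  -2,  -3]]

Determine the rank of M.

2

Row reduce to echelon form.
R2 ← R2 + (2)·R1: [0, -6, -6, 12, 12, -6]
R3 ← R3 + R1: [0, -1, -1, 2, 2, -1]
R4 ← R4 − (2)·R1: [0, 5, 5, -10, -10, 5]
R5 ← R5 − (2)·R1: [0, 3, 3, -6, -6, 3]
R3 ← R3 − (1/6)·R2: [0, 0, 0, 0, 0, 0]
R4 ← R4 + (5/6)·R2: [0, 0, 0, 0, 0, 0]
R5 ← R5 + (1/2)·R2: [0, 0, 0, 0, 0, 0]
Echelon form has 2 nonzero rows, so rank(M) = 2.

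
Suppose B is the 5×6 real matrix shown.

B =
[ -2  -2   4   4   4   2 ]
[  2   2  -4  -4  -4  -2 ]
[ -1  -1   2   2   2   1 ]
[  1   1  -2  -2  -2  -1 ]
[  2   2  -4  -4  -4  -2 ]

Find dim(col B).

1

Row reduce to echelon form.
R2 ← R2 + R1: [0, 0, 0, 0, 0, 0]
R3 ← R3 − (1/2)·R1: [0, 0, 0, 0, 0, 0]
R4 ← R4 + (1/2)·R1: [0, 0, 0, 0, 0, 0]
R5 ← R5 + R1: [0, 0, 0, 0, 0, 0]
Echelon form has 1 nonzero row, so rank(B) = 1.
The column space has dimension equal to the rank: 1.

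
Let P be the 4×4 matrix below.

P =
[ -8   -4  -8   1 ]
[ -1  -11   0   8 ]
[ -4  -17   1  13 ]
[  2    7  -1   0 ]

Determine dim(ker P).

Row reduce to echelon form.
R2 ← R2 − (1/8)·R1: [0, -21/2, 1, 63/8]
R3 ← R3 − (1/2)·R1: [0, -15, 5, 25/2]
R4 ← R4 + (1/4)·R1: [0, 6, -3, 1/4]
R3 ← R3 − (10/7)·R2: [0, 0, 25/7, 5/4]
R4 ← R4 + (4/7)·R2: [0, 0, -17/7, 19/4]
R4 ← R4 + (17/25)·R3: [0, 0, 0, 28/5]
4 nonzero rows, so rank(P) = 4.
P has 4 columns; by rank–nullity, nullity = 4 − 4 = 0.

0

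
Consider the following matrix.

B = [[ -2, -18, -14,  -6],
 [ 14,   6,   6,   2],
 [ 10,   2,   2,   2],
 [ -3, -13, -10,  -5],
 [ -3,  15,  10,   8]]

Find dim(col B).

3

Row reduce to echelon form.
R2 ← R2 + (7)·R1: [0, -120, -92, -40]
R3 ← R3 + (5)·R1: [0, -88, -68, -28]
R4 ← R4 − (3/2)·R1: [0, 14, 11, 4]
R5 ← R5 − (3/2)·R1: [0, 42, 31, 17]
R3 ← R3 − (11/15)·R2: [0, 0, -8/15, 4/3]
R4 ← R4 + (7/60)·R2: [0, 0, 4/15, -2/3]
R5 ← R5 + (7/20)·R2: [0, 0, -6/5, 3]
R4 ← R4 + (1/2)·R3: [0, 0, 0, 0]
R5 ← R5 − (9/4)·R3: [0, 0, 0, 0]
Echelon form has 3 nonzero rows, so rank(B) = 3.
The column space has dimension equal to the rank: 3.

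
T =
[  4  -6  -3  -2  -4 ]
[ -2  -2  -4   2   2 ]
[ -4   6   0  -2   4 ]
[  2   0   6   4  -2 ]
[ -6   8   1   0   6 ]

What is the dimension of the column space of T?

3

Row reduce to echelon form.
R2 ← R2 + (1/2)·R1: [0, -5, -11/2, 1, 0]
R3 ← R3 + R1: [0, 0, -3, -4, 0]
R4 ← R4 − (1/2)·R1: [0, 3, 15/2, 5, 0]
R5 ← R5 + (3/2)·R1: [0, -1, -7/2, -3, 0]
R4 ← R4 + (3/5)·R2: [0, 0, 21/5, 28/5, 0]
R5 ← R5 − (1/5)·R2: [0, 0, -12/5, -16/5, 0]
R4 ← R4 + (7/5)·R3: [0, 0, 0, 0, 0]
R5 ← R5 − (4/5)·R3: [0, 0, 0, 0, 0]
Echelon form has 3 nonzero rows, so rank(T) = 3.
The column space has dimension equal to the rank: 3.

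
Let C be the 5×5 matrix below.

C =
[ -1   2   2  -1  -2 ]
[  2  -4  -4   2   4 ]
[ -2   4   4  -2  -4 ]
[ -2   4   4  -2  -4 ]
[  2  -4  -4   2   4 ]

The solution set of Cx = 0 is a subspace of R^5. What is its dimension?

4

Row reduce to echelon form.
R2 ← R2 + (2)·R1: [0, 0, 0, 0, 0]
R3 ← R3 − (2)·R1: [0, 0, 0, 0, 0]
R4 ← R4 − (2)·R1: [0, 0, 0, 0, 0]
R5 ← R5 + (2)·R1: [0, 0, 0, 0, 0]
1 nonzero row, so rank(C) = 1.
C has 5 columns; by rank–nullity, nullity = 5 − 1 = 4.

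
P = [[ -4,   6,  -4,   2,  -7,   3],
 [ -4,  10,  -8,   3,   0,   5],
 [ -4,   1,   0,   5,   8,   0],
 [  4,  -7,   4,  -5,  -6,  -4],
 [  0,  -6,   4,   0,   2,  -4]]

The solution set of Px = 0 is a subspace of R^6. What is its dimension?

2

Row reduce to echelon form.
R2 ← R2 − R1: [0, 4, -4, 1, 7, 2]
R3 ← R3 − R1: [0, -5, 4, 3, 15, -3]
R4 ← R4 + R1: [0, -1, 0, -3, -13, -1]
R3 ← R3 + (5/4)·R2: [0, 0, -1, 17/4, 95/4, -1/2]
R4 ← R4 + (1/4)·R2: [0, 0, -1, -11/4, -45/4, -1/2]
R5 ← R5 + (3/2)·R2: [0, 0, -2, 3/2, 25/2, -1]
R4 ← R4 − R3: [0, 0, 0, -7, -35, 0]
R5 ← R5 − (2)·R3: [0, 0, 0, -7, -35, 0]
R5 ← R5 − R4: [0, 0, 0, 0, 0, 0]
4 nonzero rows, so rank(P) = 4.
P has 6 columns; by rank–nullity, nullity = 6 − 4 = 2.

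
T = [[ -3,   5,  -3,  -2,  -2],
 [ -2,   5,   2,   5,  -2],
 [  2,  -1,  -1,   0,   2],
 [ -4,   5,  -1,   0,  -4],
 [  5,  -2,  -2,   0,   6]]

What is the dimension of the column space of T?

4

Row reduce to echelon form.
R2 ← R2 − (2/3)·R1: [0, 5/3, 4, 19/3, -2/3]
R3 ← R3 + (2/3)·R1: [0, 7/3, -3, -4/3, 2/3]
R4 ← R4 − (4/3)·R1: [0, -5/3, 3, 8/3, -4/3]
R5 ← R5 + (5/3)·R1: [0, 19/3, -7, -10/3, 8/3]
R3 ← R3 − (7/5)·R2: [0, 0, -43/5, -51/5, 8/5]
R4 ← R4 + R2: [0, 0, 7, 9, -2]
R5 ← R5 − (19/5)·R2: [0, 0, -111/5, -137/5, 26/5]
R4 ← R4 + (35/43)·R3: [0, 0, 0, 30/43, -30/43]
R5 ← R5 − (111/43)·R3: [0, 0, 0, -46/43, 46/43]
R5 ← R5 + (23/15)·R4: [0, 0, 0, 0, 0]
Echelon form has 4 nonzero rows, so rank(T) = 4.
The column space has dimension equal to the rank: 4.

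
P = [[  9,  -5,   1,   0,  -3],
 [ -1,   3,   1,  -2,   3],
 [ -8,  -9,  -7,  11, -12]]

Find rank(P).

2

Row reduce to echelon form.
R2 ← R2 + (1/9)·R1: [0, 22/9, 10/9, -2, 8/3]
R3 ← R3 + (8/9)·R1: [0, -121/9, -55/9, 11, -44/3]
R3 ← R3 + (11/2)·R2: [0, 0, 0, 0, 0]
Echelon form has 2 nonzero rows, so rank(P) = 2.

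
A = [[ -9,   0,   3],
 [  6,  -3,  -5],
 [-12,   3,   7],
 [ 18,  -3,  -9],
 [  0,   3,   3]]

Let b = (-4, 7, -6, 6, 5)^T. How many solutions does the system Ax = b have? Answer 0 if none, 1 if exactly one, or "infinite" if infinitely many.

0

Row reduce the augmented matrix [A | b].
R2 ← R2 + (2/3)·R1: [0, -3, -3, 13/3]
R3 ← R3 − (4/3)·R1: [0, 3, 3, -2/3]
R4 ← R4 + (2)·R1: [0, -3, -3, -2]
R3 ← R3 + R2: [0, 0, 0, 11/3]
R4 ← R4 − R2: [0, 0, 0, -19/3]
R5 ← R5 + R2: [0, 0, 0, 28/3]
R4 ← R4 + (19/11)·R3: [0, 0, 0, 0]
R5 ← R5 − (28/11)·R3: [0, 0, 0, 0]
The echelon form has 3 nonzero rows; the last pivot sits in the augmented column, so rank(A) = 2 but rank([A|b]) = 3.
Since the ranks differ, the system is inconsistent.
It has no solutions.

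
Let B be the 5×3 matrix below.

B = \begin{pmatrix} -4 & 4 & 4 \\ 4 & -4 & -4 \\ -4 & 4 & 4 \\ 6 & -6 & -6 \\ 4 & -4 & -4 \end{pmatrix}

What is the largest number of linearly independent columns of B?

1

Row reduce to echelon form.
R2 ← R2 + R1: [0, 0, 0]
R3 ← R3 − R1: [0, 0, 0]
R4 ← R4 + (3/2)·R1: [0, 0, 0]
R5 ← R5 + R1: [0, 0, 0]
Echelon form has 1 nonzero row, so rank(B) = 1.
The rank gives the maximum number of linearly independent columns: 1.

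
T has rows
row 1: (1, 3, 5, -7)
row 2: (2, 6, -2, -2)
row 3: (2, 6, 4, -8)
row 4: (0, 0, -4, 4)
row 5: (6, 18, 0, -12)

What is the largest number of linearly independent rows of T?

Row reduce to echelon form.
R2 ← R2 − (2)·R1: [0, 0, -12, 12]
R3 ← R3 − (2)·R1: [0, 0, -6, 6]
R5 ← R5 − (6)·R1: [0, 0, -30, 30]
R3 ← R3 − (1/2)·R2: [0, 0, 0, 0]
R4 ← R4 − (1/3)·R2: [0, 0, 0, 0]
R5 ← R5 − (5/2)·R2: [0, 0, 0, 0]
Echelon form has 2 nonzero rows, so rank(T) = 2.
The rank gives the maximum number of linearly independent rows: 2.

2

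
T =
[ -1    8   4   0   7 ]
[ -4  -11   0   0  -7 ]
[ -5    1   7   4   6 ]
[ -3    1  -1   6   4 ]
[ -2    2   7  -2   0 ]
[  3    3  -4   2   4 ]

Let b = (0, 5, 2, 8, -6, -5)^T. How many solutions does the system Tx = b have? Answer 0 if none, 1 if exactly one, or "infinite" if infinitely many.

0

Row reduce the augmented matrix [T | b].
R2 ← R2 − (4)·R1: [0, -43, -16, 0, -35, 5]
R3 ← R3 − (5)·R1: [0, -39, -13, 4, -29, 2]
R4 ← R4 − (3)·R1: [0, -23, -13, 6, -17, 8]
R5 ← R5 − (2)·R1: [0, -14, -1, -2, -14, -6]
R6 ← R6 + (3)·R1: [0, 27, 8, 2, 25, -5]
R3 ← R3 − (39/43)·R2: [0, 0, 65/43, 4, 118/43, -109/43]
R4 ← R4 − (23/43)·R2: [0, 0, -191/43, 6, 74/43, 229/43]
R5 ← R5 − (14/43)·R2: [0, 0, 181/43, -2, -112/43, -328/43]
R6 ← R6 + (27/43)·R2: [0, 0, -88/43, 2, 130/43, -80/43]
R4 ← R4 + (191/65)·R3: [0, 0, 0, 1154/65, 636/65, -138/65]
R5 ← R5 − (181/65)·R3: [0, 0, 0, -854/65, -666/65, -37/65]
R6 ← R6 + (88/65)·R3: [0, 0, 0, 482/65, 438/65, -344/65]
R5 ← R5 + (427/577)·R4: [0, 0, 0, 0, -1734/577, -1235/577]
R6 ← R6 − (241/577)·R4: [0, 0, 0, 0, 1530/577, -2542/577]
R6 ← R6 + (15/17)·R5: [0, 0, 0, 0, 0, -107/17]
The echelon form has 6 nonzero rows; the last pivot sits in the augmented column, so rank(T) = 5 but rank([T|b]) = 6.
Since the ranks differ, the system is inconsistent.
It has no solutions.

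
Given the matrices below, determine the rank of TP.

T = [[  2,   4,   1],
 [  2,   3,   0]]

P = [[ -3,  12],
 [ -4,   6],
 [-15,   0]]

First compute TP:
[[-37,  48],
 [-18,  42]]
Now row reduce the product.
R2 ← R2 − (18/37)·R1: [0, 690/37]
2 nonzero rows, so rank(TP) = 2.

2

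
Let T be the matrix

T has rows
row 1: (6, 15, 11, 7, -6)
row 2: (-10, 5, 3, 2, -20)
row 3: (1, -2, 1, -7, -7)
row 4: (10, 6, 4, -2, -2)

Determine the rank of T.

Row reduce to echelon form.
R2 ← R2 + (5/3)·R1: [0, 30, 64/3, 41/3, -30]
R3 ← R3 − (1/6)·R1: [0, -9/2, -5/6, -49/6, -6]
R4 ← R4 − (5/3)·R1: [0, -19, -43/3, -41/3, 8]
R3 ← R3 + (3/20)·R2: [0, 0, 71/30, -367/60, -21/2]
R4 ← R4 + (19/30)·R2: [0, 0, -37/45, -451/90, -11]
R4 ← R4 + (74/213)·R3: [0, 0, 0, -1520/213, -1040/71]
Echelon form has 4 nonzero rows, so rank(T) = 4.

4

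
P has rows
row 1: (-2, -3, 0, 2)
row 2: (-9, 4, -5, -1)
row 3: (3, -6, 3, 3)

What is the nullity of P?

2

Row reduce to echelon form.
R2 ← R2 − (9/2)·R1: [0, 35/2, -5, -10]
R3 ← R3 + (3/2)·R1: [0, -21/2, 3, 6]
R3 ← R3 + (3/5)·R2: [0, 0, 0, 0]
2 nonzero rows, so rank(P) = 2.
P has 4 columns; by rank–nullity, nullity = 4 − 2 = 2.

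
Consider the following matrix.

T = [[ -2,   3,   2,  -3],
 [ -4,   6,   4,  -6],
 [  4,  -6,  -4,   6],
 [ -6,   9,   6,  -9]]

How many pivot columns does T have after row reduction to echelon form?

1

Row reduce to echelon form.
R2 ← R2 − (2)·R1: [0, 0, 0, 0]
R3 ← R3 + (2)·R1: [0, 0, 0, 0]
R4 ← R4 − (3)·R1: [0, 0, 0, 0]
Echelon form has 1 nonzero row, so rank(T) = 1.
Each nonzero row contributes one pivot column: 1 pivot columns.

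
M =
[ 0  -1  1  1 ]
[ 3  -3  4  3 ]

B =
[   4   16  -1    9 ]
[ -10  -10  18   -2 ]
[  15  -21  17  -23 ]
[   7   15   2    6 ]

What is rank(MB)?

First compute MB:
[[ 32,   4,   1, -15],
 [123,  39,  17, -41]]
Now row reduce the product.
R2 ← R2 − (123/32)·R1: [0, 189/8, 421/32, 533/32]
2 nonzero rows, so rank(MB) = 2.

2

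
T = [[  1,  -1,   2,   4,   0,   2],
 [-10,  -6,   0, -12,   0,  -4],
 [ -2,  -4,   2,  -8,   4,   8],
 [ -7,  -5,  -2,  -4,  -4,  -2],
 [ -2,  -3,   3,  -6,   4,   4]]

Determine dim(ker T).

Row reduce to echelon form.
R2 ← R2 + (10)·R1: [0, -16, 20, 28, 0, 16]
R3 ← R3 + (2)·R1: [0, -6, 6, 0, 4, 12]
R4 ← R4 + (7)·R1: [0, -12, 12, 24, -4, 12]
R5 ← R5 + (2)·R1: [0, -5, 7, 2, 4, 8]
R3 ← R3 − (3/8)·R2: [0, 0, -3/2, -21/2, 4, 6]
R4 ← R4 − (3/4)·R2: [0, 0, -3, 3, -4, 0]
R5 ← R5 − (5/16)·R2: [0, 0, 3/4, -27/4, 4, 3]
R4 ← R4 − (2)·R3: [0, 0, 0, 24, -12, -12]
R5 ← R5 + (1/2)·R3: [0, 0, 0, -12, 6, 6]
R5 ← R5 + (1/2)·R4: [0, 0, 0, 0, 0, 0]
4 nonzero rows, so rank(T) = 4.
T has 6 columns; by rank–nullity, nullity = 6 − 4 = 2.

2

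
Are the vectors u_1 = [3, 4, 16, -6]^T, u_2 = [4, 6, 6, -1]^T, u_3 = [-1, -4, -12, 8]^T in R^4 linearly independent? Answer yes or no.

yes

Form the matrix with these vectors as rows and row reduce.
R2 ← R2 − (4/3)·R1: [0, 2/3, -46/3, 7]
R3 ← R3 + (1/3)·R1: [0, -8/3, -20/3, 6]
R3 ← R3 + (4)·R2: [0, 0, -68, 34]
3 nonzero rows, so the 3 vectors span a space of dimension 3.
Since 3 = 3, the vectors are linearly independent.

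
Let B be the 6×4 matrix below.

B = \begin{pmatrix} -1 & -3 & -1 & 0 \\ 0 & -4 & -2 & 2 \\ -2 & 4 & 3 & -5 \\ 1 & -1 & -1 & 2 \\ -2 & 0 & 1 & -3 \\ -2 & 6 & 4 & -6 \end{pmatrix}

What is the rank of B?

Row reduce to echelon form.
R3 ← R3 − (2)·R1: [0, 10, 5, -5]
R4 ← R4 + R1: [0, -4, -2, 2]
R5 ← R5 − (2)·R1: [0, 6, 3, -3]
R6 ← R6 − (2)·R1: [0, 12, 6, -6]
R3 ← R3 + (5/2)·R2: [0, 0, 0, 0]
R4 ← R4 − R2: [0, 0, 0, 0]
R5 ← R5 + (3/2)·R2: [0, 0, 0, 0]
R6 ← R6 + (3)·R2: [0, 0, 0, 0]
Echelon form has 2 nonzero rows, so rank(B) = 2.

2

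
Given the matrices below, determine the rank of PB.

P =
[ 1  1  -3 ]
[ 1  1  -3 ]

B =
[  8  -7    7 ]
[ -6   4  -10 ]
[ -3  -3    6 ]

1

First compute PB:
[[ 11,   6, -21],
 [ 11,   6, -21]]
Now row reduce the product.
R2 ← R2 − R1: [0, 0, 0]
1 nonzero row, so rank(PB) = 1.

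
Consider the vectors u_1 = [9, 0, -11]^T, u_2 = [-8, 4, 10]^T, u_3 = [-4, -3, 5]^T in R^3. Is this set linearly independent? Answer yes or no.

Form the matrix with these vectors as rows and row reduce.
R2 ← R2 + (8/9)·R1: [0, 4, 2/9]
R3 ← R3 + (4/9)·R1: [0, -3, 1/9]
R3 ← R3 + (3/4)·R2: [0, 0, 5/18]
3 nonzero rows, so the 3 vectors span a space of dimension 3.
Since 3 = 3, the vectors are linearly independent.

yes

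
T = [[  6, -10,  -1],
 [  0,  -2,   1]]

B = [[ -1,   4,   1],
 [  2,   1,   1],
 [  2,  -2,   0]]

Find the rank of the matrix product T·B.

2

First compute TB:
[[-28,  16,  -4],
 [ -2,  -4,  -2]]
Now row reduce the product.
R2 ← R2 − (1/14)·R1: [0, -36/7, -12/7]
2 nonzero rows, so rank(TB) = 2.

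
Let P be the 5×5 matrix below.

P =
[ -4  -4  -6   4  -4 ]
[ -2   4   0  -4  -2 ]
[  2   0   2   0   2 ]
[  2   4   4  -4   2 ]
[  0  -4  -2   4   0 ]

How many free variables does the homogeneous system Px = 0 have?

Row reduce to echelon form.
R2 ← R2 − (1/2)·R1: [0, 6, 3, -6, 0]
R3 ← R3 + (1/2)·R1: [0, -2, -1, 2, 0]
R4 ← R4 + (1/2)·R1: [0, 2, 1, -2, 0]
R3 ← R3 + (1/3)·R2: [0, 0, 0, 0, 0]
R4 ← R4 − (1/3)·R2: [0, 0, 0, 0, 0]
R5 ← R5 + (2/3)·R2: [0, 0, 0, 0, 0]
2 nonzero rows, so rank(P) = 2.
P has 5 columns; by rank–nullity, nullity = 5 − 2 = 3.

3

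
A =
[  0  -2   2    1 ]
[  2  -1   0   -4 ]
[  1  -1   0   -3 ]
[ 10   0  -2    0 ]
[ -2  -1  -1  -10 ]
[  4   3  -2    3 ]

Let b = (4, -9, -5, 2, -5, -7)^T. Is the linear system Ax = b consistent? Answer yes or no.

Row reduce the augmented matrix [A | b].
Swap R1 ↔ R2
R3 ← R3 − (1/2)·R1: [0, -1/2, 0, -1, -1/2]
R4 ← R4 − (5)·R1: [0, 5, -2, 20, 47]
R5 ← R5 + R1: [0, -2, -1, -14, -14]
R6 ← R6 − (2)·R1: [0, 5, -2, 11, 11]
R3 ← R3 − (1/4)·R2: [0, 0, -1/2, -5/4, -3/2]
R4 ← R4 + (5/2)·R2: [0, 0, 3, 45/2, 57]
R5 ← R5 − R2: [0, 0, -3, -15, -18]
R6 ← R6 + (5/2)·R2: [0, 0, 3, 27/2, 21]
R4 ← R4 + (6)·R3: [0, 0, 0, 15, 48]
R5 ← R5 − (6)·R3: [0, 0, 0, -15/2, -9]
R6 ← R6 + (6)·R3: [0, 0, 0, 6, 12]
R5 ← R5 + (1/2)·R4: [0, 0, 0, 0, 15]
R6 ← R6 − (2/5)·R4: [0, 0, 0, 0, -36/5]
R6 ← R6 + (12/25)·R5: [0, 0, 0, 0, 0]
The echelon form has 5 nonzero rows; the last pivot sits in the augmented column, so rank(A) = 4 but rank([A|b]) = 5.
Since the ranks differ, the system is inconsistent.

no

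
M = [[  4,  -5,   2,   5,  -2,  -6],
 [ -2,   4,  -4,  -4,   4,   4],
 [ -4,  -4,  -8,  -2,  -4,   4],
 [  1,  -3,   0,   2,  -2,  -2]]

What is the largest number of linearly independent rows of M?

Row reduce to echelon form.
R2 ← R2 + (1/2)·R1: [0, 3/2, -3, -3/2, 3, 1]
R3 ← R3 + R1: [0, -9, -6, 3, -6, -2]
R4 ← R4 − (1/4)·R1: [0, -7/4, -1/2, 3/4, -3/2, -1/2]
R3 ← R3 + (6)·R2: [0, 0, -24, -6, 12, 4]
R4 ← R4 + (7/6)·R2: [0, 0, -4, -1, 2, 2/3]
R4 ← R4 − (1/6)·R3: [0, 0, 0, 0, 0, 0]
Echelon form has 3 nonzero rows, so rank(M) = 3.
The rank gives the maximum number of linearly independent rows: 3.

3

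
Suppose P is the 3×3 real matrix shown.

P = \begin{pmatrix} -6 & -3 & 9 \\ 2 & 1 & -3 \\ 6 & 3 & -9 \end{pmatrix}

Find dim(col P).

Row reduce to echelon form.
R2 ← R2 + (1/3)·R1: [0, 0, 0]
R3 ← R3 + R1: [0, 0, 0]
Echelon form has 1 nonzero row, so rank(P) = 1.
The column space has dimension equal to the rank: 1.

1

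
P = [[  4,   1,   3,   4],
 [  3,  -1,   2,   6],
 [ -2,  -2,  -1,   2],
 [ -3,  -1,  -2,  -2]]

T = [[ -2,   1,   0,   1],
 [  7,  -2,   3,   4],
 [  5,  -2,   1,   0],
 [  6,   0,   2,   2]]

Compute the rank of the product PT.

3

First compute PT:
[[ 38,  -4,  14,  16],
 [ 33,   1,  11,  11],
 [ -3,   4,  -3,  -6],
 [-23,   3,  -9, -11]]
Now row reduce the product.
R2 ← R2 − (33/38)·R1: [0, 85/19, -22/19, -55/19]
R3 ← R3 + (3/38)·R1: [0, 70/19, -36/19, -90/19]
R4 ← R4 + (23/38)·R1: [0, 11/19, -10/19, -25/19]
R3 ← R3 − (14/17)·R2: [0, 0, -16/17, -40/17]
R4 ← R4 − (11/85)·R2: [0, 0, -32/85, -16/17]
R4 ← R4 − (2/5)·R3: [0, 0, 0, 0]
3 nonzero rows, so rank(PT) = 3.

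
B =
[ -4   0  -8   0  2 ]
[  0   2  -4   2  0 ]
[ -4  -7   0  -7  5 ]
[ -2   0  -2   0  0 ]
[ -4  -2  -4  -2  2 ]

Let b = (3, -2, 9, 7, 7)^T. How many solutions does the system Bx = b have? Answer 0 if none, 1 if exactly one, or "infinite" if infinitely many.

Row reduce the augmented matrix [B | b].
R3 ← R3 − R1: [0, -7, 8, -7, 3, 6]
R4 ← R4 − (1/2)·R1: [0, 0, 2, 0, -1, 11/2]
R5 ← R5 − R1: [0, -2, 4, -2, 0, 4]
R3 ← R3 + (7/2)·R2: [0, 0, -6, 0, 3, -1]
R5 ← R5 + R2: [0, 0, 0, 0, 0, 2]
R4 ← R4 + (1/3)·R3: [0, 0, 0, 0, 0, 31/6]
R5 ← R5 − (12/31)·R4: [0, 0, 0, 0, 0, 0]
The echelon form has 4 nonzero rows; the last pivot sits in the augmented column, so rank(B) = 3 but rank([B|b]) = 4.
Since the ranks differ, the system is inconsistent.
It has no solutions.

0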